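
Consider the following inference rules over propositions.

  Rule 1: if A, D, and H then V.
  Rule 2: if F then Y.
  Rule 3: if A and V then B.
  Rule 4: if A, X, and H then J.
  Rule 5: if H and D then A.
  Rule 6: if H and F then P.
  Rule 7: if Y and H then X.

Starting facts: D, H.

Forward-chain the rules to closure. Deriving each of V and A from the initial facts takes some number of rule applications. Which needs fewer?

A

A: H and D hold, so A follows (Rule 5). [1 rule application]
V: From H and D, Rule 5 gives A. From A, D, and H, Rule 1 gives V. [2 rule applications]
A needs fewer.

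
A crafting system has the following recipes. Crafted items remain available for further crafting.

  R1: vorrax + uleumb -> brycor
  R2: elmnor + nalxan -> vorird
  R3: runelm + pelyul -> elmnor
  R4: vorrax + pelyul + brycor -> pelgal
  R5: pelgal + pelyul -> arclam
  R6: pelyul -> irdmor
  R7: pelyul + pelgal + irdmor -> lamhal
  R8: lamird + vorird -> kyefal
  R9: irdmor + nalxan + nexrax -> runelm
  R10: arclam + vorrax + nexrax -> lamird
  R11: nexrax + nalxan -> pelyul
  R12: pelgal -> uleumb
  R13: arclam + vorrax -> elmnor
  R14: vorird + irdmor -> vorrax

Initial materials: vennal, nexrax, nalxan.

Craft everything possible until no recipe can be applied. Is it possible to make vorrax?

Yes

nexrax + nalxan -> pelyul (R11).
pelyul -> irdmor (R6).
irdmor + nalxan + nexrax -> runelm (R9).
Using R3, runelm and pelyul make elmnor.
elmnor + nalxan -> vorird (R2).
Using R14, vorird and irdmor make vorrax.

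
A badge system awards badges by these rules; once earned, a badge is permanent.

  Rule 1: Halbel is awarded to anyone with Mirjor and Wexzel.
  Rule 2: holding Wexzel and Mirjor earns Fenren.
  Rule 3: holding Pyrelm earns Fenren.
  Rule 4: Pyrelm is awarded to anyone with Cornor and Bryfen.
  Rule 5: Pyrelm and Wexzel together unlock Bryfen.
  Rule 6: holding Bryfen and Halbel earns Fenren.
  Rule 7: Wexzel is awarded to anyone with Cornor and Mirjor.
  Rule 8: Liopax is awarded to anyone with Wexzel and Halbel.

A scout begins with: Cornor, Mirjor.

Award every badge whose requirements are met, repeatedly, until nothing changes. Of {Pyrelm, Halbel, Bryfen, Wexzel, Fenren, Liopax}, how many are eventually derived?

4

With Cornor and Mirjor, Wexzel is earned (Rule 7).
With Wexzel and Mirjor, Fenren is earned (Rule 2).
With Mirjor and Wexzel, Halbel is earned (Rule 1).
With Wexzel and Halbel, Liopax is earned (Rule 8).
Pyrelm would need Cornor and Bryfen (Rule 4), but Bryfen is never earned.
Halbel: reached.
Bryfen would need Pyrelm and Wexzel (Rule 5), but Pyrelm is never earned.
Wexzel: reached.
Fenren: reached.
Liopax: reached.
Reached: Halbel, Wexzel, Fenren, and Liopax — 4 of the 6.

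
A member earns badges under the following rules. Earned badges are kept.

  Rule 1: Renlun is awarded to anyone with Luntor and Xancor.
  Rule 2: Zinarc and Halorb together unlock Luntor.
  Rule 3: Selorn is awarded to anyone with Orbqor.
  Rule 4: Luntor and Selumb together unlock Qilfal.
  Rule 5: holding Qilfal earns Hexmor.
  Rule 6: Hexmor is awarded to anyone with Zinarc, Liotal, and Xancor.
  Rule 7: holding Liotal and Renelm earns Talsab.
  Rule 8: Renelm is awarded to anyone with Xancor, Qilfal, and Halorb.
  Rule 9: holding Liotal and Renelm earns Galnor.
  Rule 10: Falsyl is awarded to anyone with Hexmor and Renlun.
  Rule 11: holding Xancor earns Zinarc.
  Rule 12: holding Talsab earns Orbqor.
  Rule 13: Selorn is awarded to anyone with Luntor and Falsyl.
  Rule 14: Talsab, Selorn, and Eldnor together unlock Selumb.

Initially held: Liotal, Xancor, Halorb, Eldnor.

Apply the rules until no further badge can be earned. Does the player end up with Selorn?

Yes

With Xancor, Zinarc is earned (Rule 11).
With Zinarc and Halorb, Luntor is earned (Rule 2).
With Zinarc, Liotal, and Xancor, Hexmor is earned (Rule 6).
With Luntor and Xancor, Renlun is earned (Rule 1).
With Hexmor and Renlun, Falsyl is earned (Rule 10).
With Luntor and Falsyl, Selorn is earned (Rule 13).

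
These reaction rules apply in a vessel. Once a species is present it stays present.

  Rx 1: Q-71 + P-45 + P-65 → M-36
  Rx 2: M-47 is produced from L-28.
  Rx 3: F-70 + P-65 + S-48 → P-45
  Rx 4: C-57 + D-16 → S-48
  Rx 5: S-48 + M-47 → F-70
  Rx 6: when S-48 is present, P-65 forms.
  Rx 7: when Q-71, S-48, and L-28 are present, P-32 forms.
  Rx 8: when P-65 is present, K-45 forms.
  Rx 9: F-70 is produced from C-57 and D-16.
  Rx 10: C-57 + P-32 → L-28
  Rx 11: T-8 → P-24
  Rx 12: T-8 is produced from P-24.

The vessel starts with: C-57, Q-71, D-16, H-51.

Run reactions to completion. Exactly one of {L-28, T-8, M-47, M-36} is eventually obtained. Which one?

M-36

C-57 and D-16 present → S-48 forms (Rx 4).
C-57 and D-16 present → F-70 forms (Rx 9).
S-48 present → P-65 forms (Rx 6).
F-70, P-65, and S-48 present → P-45 forms (Rx 3).
Q-71, P-45, and P-65 present → M-36 forms (Rx 1).
L-28 would need C-57 and P-32 (Rx 10), but P-32 never forms. T-8 would need P-24 (Rx 12), but P-24 never forms. M-47 would need L-28 (Rx 2), but L-28 never forms.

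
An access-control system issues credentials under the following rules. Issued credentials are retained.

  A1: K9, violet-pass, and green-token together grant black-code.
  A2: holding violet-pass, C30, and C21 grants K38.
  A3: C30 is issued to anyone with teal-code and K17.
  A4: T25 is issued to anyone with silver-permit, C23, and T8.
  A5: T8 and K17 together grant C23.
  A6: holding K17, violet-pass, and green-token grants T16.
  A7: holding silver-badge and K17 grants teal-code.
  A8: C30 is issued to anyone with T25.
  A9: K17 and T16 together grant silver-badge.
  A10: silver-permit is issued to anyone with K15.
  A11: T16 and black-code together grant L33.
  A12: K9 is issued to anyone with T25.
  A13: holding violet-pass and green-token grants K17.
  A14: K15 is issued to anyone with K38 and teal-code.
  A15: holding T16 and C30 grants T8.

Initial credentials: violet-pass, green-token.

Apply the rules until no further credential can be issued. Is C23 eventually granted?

Holding violet-pass and green-token grants K17 (A13).
Holding K17, violet-pass, and green-token grants T16 (A6).
Holding K17 and T16 grants silver-badge (A9).
Holding silver-badge and K17 grants teal-code (A7).
Holding teal-code and K17 grants C30 (A3).
Holding T16 and C30 grants T8 (A15).
Holding T8 and K17 grants C23 (A5).

Yes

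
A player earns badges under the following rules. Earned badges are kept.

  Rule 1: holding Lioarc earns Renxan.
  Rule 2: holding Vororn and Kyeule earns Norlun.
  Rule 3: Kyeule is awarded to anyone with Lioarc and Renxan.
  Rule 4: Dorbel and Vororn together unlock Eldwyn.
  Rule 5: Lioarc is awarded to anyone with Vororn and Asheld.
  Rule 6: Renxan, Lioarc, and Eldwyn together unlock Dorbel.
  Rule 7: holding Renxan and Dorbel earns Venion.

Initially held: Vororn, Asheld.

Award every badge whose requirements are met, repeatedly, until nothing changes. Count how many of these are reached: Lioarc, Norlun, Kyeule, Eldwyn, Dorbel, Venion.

3

With Vororn and Asheld, Lioarc is earned (Rule 5).
With Lioarc, Renxan is earned (Rule 1).
With Lioarc and Renxan, Kyeule is earned (Rule 3).
With Vororn and Kyeule, Norlun is earned (Rule 2).
Lioarc: reached.
Norlun: reached.
Kyeule: reached.
Eldwyn would need Dorbel and Vororn (Rule 4), but Dorbel is never earned.
Dorbel would need Renxan, Lioarc, and Eldwyn (Rule 6), but Eldwyn is never earned.
Venion would need Renxan and Dorbel (Rule 7), but Dorbel is never earned.
Reached: Lioarc, Norlun, and Kyeule — 3 of the 6.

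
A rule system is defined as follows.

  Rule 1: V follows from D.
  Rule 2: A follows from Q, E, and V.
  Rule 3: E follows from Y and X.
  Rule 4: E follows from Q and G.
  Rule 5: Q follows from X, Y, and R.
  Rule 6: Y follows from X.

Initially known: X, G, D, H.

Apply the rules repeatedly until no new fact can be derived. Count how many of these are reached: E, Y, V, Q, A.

3

D holds, so V follows (Rule 1).
X holds, so Y follows (Rule 6).
From Y and X, Rule 3 gives E.
E: reached.
Y: reached.
V: reached.
Q would need X, Y, and R (Rule 5), but R is never established.
A would need Q, E, and V (Rule 2), but Q is never established.
Reached: E, Y, and V — 3 of the 5.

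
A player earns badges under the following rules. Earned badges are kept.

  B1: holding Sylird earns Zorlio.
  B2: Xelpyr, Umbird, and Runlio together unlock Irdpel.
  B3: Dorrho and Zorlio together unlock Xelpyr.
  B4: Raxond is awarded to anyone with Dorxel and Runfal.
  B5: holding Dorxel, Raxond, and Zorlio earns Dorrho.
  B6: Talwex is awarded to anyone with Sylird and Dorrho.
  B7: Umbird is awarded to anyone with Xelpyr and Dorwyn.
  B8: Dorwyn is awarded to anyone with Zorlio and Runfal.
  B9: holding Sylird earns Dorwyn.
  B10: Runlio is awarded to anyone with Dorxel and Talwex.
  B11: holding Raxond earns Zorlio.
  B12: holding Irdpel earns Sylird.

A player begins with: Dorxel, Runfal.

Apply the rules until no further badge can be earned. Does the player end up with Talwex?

Talwex would need Sylird and Dorrho (B6), but Sylird is never earned.

No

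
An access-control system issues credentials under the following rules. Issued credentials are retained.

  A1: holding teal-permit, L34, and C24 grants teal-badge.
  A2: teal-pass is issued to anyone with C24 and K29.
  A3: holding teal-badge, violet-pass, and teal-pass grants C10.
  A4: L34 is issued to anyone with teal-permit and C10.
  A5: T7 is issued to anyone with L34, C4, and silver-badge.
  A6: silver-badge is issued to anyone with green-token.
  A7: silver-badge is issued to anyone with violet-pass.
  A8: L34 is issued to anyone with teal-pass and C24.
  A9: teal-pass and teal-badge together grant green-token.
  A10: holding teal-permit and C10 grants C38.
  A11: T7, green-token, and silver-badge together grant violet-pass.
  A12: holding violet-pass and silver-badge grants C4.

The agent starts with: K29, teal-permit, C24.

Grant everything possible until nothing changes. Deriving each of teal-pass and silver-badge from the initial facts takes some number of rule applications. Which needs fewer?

teal-pass: Holding C24 and K29 grants teal-pass (A2). [1 rule application]
silver-badge: Holding C24 and K29 grants teal-pass (A2). Holding teal-pass and C24 grants L34 (A8). Holding teal-permit, L34, and C24 grants teal-badge (A1). Holding teal-pass and teal-badge grants green-token (A9). Holding green-token grants silver-badge (A6). [5 rule applications]
teal-pass needs fewer.

teal-pass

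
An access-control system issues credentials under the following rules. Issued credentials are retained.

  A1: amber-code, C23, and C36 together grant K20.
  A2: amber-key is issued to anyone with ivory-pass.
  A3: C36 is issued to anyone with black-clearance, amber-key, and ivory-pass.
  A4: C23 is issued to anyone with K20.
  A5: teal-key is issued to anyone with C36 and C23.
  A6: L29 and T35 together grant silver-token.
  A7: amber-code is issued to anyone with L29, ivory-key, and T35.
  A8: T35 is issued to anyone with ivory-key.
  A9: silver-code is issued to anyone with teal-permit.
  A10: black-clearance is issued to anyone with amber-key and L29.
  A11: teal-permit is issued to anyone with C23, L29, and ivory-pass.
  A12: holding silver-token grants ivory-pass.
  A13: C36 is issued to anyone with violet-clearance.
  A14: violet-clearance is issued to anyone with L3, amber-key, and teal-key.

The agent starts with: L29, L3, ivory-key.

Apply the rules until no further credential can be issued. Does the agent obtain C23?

C23 would need K20 (A4), but K20 is never granted.

No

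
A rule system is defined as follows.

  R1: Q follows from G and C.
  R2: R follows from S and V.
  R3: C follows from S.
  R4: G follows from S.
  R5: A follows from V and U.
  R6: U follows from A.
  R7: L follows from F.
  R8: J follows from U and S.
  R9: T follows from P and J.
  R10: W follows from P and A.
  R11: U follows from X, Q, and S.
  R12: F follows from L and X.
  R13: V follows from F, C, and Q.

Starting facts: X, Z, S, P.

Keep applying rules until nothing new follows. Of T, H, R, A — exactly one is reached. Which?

From S, R4 gives G.
S holds, so C follows (R3).
From G and C, R1 gives Q.
X, Q, and S hold, so U follows (R11).
From U and S, R8 gives J.
From P and J, R9 gives T.
A would need V and U (R5), but V is never established. R would need S and V (R2), but V is never established. No rule produces H, and it is not given.

T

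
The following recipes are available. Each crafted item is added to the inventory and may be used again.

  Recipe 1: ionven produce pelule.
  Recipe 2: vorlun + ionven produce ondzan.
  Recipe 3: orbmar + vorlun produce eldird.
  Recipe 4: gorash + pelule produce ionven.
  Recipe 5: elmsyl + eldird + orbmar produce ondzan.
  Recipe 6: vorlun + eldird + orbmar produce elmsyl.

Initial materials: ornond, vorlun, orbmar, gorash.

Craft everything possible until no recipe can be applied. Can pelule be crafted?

pelule would need ionven (Recipe 1), but ionven is never obtained.

No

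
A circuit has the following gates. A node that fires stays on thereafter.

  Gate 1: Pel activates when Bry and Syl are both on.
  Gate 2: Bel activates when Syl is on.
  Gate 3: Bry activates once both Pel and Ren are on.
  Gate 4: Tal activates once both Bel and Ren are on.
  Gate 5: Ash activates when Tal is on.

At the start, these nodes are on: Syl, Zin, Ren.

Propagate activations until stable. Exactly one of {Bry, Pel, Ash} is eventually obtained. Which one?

Ash

Syl is on, so Bel activates (Gate 2).
Gate 4: Bel and Ren on → Tal on.
Gate 5: Tal on → Ash on.
Pel would need Bry and Syl (Gate 1), but Bry never turns on. Bry would need Pel and Ren (Gate 3), but Pel never turns on.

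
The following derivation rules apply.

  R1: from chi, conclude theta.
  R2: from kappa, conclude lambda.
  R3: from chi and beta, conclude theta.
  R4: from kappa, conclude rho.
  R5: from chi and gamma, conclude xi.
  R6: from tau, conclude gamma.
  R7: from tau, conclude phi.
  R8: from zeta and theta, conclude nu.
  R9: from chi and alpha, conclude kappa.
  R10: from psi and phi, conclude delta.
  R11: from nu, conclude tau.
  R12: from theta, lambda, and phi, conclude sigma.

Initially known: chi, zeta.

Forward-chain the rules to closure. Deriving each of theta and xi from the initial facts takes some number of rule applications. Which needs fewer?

theta: From chi, R1 gives theta. [1 rule application]
xi: chi holds, so theta follows (R1). zeta and theta hold, so nu follows (R8). From nu, R11 gives tau. From tau, R6 gives gamma. From chi and gamma, R5 gives xi. [5 rule applications]
theta needs fewer.

theta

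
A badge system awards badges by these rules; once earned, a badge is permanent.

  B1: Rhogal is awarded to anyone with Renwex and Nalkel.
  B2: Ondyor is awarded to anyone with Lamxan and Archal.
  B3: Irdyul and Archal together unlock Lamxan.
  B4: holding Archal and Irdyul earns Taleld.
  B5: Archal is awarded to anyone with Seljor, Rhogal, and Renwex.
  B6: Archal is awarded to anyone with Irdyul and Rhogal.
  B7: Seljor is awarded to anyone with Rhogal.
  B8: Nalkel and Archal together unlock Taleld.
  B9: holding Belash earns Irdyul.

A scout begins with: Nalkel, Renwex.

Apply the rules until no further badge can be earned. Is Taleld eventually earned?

With Renwex and Nalkel, Rhogal is earned (B1).
With Rhogal, Seljor is earned (B7).
With Seljor, Rhogal, and Renwex, Archal is earned (B5).
With Nalkel and Archal, Taleld is earned (B8).

Yes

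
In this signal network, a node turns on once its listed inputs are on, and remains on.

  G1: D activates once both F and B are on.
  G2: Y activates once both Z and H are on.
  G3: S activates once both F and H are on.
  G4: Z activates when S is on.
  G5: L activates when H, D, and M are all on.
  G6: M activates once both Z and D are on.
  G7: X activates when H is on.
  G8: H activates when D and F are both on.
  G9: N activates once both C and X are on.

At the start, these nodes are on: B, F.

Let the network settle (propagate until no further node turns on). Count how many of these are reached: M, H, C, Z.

F and B are on, so D activates (G1).
D and F are on, so H activates (G8).
G3: F and H on → S on.
G4: S on → Z on.
Z and D are on, so M activates (G6).
M: reached.
H: reached.
No rule produces C, and it is not given.
Z: reached.
Reached: M, H, and Z — 3 of the 4.

3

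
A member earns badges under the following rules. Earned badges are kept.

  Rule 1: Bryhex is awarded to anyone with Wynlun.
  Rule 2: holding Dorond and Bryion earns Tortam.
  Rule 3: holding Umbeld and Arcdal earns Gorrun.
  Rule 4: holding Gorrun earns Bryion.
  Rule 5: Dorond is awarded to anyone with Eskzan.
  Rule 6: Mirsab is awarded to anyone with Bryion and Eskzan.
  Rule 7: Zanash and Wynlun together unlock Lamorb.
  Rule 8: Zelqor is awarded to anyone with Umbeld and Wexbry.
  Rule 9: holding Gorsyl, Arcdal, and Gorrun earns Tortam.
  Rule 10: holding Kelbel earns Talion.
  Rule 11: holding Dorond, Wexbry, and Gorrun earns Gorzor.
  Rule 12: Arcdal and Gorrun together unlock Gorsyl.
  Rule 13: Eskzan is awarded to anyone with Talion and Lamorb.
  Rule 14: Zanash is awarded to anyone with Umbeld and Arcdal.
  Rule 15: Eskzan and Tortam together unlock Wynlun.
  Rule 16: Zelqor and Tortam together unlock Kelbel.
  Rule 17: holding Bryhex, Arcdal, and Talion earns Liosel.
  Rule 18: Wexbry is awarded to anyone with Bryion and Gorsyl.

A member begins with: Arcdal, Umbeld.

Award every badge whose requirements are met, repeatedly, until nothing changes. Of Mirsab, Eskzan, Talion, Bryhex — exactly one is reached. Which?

Talion

With Umbeld and Arcdal, Gorrun is earned (Rule 3).
With Arcdal and Gorrun, Gorsyl is earned (Rule 12).
With Gorrun, Bryion is earned (Rule 4).
With Bryion and Gorsyl, Wexbry is earned (Rule 18).
With Gorsyl, Arcdal, and Gorrun, Tortam is earned (Rule 9).
With Umbeld and Wexbry, Zelqor is earned (Rule 8).
With Zelqor and Tortam, Kelbel is earned (Rule 16).
With Kelbel, Talion is earned (Rule 10).
Bryhex would need Wynlun (Rule 1), but Wynlun is never earned. Mirsab would need Bryion and Eskzan (Rule 6), but Eskzan is never earned. Eskzan would need Talion and Lamorb (Rule 13), but Lamorb is never earned.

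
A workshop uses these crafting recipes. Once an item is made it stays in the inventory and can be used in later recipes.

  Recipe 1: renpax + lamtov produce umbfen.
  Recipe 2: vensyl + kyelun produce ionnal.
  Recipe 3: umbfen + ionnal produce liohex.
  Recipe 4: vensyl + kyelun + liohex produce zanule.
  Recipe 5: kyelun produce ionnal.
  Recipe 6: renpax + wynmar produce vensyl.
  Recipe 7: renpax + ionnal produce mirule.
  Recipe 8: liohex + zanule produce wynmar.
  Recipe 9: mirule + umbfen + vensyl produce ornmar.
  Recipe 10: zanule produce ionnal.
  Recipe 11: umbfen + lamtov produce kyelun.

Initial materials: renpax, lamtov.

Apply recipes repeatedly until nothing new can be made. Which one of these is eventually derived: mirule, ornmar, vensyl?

mirule

renpax + lamtov → umbfen (Recipe 1).
umbfen + lamtov → kyelun (Recipe 11).
kyelun → ionnal (Recipe 5).
renpax + ionnal → mirule (Recipe 7).
vensyl would need renpax and wynmar (Recipe 6), but wynmar is never obtained. ornmar would need mirule, umbfen, and vensyl (Recipe 9), but vensyl is never obtained.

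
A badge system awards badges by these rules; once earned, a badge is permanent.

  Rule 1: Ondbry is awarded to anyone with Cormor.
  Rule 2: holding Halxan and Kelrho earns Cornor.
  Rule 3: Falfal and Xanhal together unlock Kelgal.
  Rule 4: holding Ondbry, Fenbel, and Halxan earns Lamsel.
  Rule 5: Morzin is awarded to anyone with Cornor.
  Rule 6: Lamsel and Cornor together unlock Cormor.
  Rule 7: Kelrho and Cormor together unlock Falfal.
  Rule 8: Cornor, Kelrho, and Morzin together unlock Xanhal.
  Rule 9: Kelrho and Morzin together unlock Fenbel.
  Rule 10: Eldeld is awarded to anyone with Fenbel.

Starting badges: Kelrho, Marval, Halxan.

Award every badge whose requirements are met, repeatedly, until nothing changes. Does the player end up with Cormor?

No

Cormor would need Lamsel and Cornor (Rule 6), but Lamsel is never earned.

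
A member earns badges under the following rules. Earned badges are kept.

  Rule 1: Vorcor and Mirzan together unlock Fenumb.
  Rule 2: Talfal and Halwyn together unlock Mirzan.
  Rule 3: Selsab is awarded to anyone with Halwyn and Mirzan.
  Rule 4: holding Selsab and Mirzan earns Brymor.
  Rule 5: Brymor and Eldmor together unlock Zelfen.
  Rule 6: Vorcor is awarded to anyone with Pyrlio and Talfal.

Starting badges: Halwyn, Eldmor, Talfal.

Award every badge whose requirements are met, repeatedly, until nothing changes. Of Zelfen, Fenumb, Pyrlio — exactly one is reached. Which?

Zelfen

With Talfal and Halwyn, Mirzan is earned (Rule 2).
With Halwyn and Mirzan, Selsab is earned (Rule 3).
With Selsab and Mirzan, Brymor is earned (Rule 4).
With Brymor and Eldmor, Zelfen is earned (Rule 5).
No rule produces Pyrlio, and it is not given. Fenumb would need Vorcor and Mirzan (Rule 1), but Vorcor is never earned.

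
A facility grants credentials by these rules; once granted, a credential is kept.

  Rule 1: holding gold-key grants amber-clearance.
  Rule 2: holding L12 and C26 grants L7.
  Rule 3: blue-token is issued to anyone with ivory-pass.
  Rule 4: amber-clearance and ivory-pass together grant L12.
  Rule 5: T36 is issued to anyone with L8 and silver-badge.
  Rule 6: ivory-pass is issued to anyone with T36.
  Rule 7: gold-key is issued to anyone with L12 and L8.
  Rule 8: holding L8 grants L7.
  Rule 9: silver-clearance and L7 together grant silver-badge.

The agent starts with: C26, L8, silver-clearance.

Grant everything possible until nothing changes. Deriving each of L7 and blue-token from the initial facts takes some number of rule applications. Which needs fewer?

L7

L7: Holding L8 grants L7 (Rule 8). [1 rule application]
blue-token: Holding L8 grants L7 (Rule 8). Holding silver-clearance and L7 grants silver-badge (Rule 9). Holding L8 and silver-badge grants T36 (Rule 5). Holding T36 grants ivory-pass (Rule 6). Holding ivory-pass grants blue-token (Rule 3). [5 rule applications]
L7 needs fewer.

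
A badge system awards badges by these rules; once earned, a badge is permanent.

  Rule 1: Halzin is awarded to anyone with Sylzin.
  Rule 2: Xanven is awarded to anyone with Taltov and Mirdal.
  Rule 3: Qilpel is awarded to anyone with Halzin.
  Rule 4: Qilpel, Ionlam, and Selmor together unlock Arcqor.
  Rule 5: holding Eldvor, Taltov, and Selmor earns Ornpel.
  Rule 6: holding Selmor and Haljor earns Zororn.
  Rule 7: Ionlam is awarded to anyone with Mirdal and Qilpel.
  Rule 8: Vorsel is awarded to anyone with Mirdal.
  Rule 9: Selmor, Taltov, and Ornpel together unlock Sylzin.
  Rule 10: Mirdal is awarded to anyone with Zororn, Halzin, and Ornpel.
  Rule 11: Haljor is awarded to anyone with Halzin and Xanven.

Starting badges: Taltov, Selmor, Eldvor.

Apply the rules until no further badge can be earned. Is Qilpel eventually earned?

With Eldvor, Taltov, and Selmor, Ornpel is earned (Rule 5).
With Selmor, Taltov, and Ornpel, Sylzin is earned (Rule 9).
With Sylzin, Halzin is earned (Rule 1).
With Halzin, Qilpel is earned (Rule 3).

Yes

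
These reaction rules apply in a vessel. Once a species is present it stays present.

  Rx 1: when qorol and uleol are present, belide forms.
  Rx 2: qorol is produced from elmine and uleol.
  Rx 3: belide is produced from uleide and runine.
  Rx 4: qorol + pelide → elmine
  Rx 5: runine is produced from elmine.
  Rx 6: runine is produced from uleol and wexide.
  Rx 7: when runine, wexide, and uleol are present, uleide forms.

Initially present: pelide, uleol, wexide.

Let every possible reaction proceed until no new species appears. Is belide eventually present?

uleol and wexide present → runine forms (Rx 6).
runine, wexide, and uleol present → uleide forms (Rx 7).
uleide and runine present → belide forms (Rx 3).

Yes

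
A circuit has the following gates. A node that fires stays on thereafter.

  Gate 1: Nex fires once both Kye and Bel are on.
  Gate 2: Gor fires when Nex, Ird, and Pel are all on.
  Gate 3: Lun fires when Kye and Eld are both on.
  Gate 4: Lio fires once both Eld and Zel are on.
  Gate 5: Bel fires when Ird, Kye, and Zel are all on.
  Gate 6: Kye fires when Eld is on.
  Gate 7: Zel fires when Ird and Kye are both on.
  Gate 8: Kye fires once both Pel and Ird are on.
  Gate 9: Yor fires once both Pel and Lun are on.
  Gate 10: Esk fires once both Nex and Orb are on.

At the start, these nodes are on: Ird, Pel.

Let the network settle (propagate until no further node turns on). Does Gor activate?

Yes

Pel and Ird are on, so Kye fires (Gate 8).
Gate 7: Ird and Kye on → Zel on.
Gate 5: Ird, Kye, and Zel on → Bel on.
Gate 1: Kye and Bel on → Nex on.
Nex, Ird, and Pel are on, so Gor fires (Gate 2).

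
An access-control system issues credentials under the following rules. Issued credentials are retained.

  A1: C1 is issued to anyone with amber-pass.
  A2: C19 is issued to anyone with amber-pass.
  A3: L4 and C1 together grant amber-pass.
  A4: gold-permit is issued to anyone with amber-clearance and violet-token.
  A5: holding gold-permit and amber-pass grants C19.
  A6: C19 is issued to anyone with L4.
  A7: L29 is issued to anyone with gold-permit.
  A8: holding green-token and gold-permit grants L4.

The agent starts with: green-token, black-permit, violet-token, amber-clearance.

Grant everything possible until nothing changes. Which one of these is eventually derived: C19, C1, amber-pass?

C19

Holding amber-clearance and violet-token grants gold-permit (A4).
Holding green-token and gold-permit grants L4 (A8).
Holding L4 grants C19 (A6).
C1 would need amber-pass (A1), but amber-pass is never granted. amber-pass would need L4 and C1 (A3), but C1 is never granted.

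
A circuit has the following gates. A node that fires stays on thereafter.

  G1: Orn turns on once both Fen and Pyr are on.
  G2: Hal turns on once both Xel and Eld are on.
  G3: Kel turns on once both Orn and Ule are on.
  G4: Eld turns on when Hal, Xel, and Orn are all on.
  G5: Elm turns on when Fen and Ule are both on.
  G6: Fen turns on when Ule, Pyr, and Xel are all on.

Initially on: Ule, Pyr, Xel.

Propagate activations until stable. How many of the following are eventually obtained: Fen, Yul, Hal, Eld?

1

Ule, Pyr, and Xel are on, so Fen turns on (G6).
Fen: reached.
No rule produces Yul, and it is not given.
Hal would need Xel and Eld (G2), but Eld never turns on.
Eld would need Hal, Xel, and Orn (G4), but Hal never turns on.
Reached: Fen — 1 of the 4.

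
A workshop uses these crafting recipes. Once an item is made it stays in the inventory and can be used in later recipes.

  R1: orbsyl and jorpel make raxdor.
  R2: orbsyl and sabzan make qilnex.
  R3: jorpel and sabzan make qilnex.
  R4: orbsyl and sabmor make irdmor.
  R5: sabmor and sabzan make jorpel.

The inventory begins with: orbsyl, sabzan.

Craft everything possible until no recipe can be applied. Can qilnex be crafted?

Yes

orbsyl and sabzan → qilnex (R2).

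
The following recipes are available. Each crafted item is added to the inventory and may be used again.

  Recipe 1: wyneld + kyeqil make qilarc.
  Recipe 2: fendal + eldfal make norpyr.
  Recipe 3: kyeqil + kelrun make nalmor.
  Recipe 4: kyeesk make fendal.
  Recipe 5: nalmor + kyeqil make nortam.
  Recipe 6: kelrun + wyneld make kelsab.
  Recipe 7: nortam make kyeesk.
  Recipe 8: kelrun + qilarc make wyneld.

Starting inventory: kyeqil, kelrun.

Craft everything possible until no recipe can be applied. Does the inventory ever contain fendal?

kyeqil + kelrun → nalmor (Recipe 3).
nalmor + kyeqil → nortam (Recipe 5).
nortam → kyeesk (Recipe 7).
Using Recipe 4, kyeesk makes fendal.

Yes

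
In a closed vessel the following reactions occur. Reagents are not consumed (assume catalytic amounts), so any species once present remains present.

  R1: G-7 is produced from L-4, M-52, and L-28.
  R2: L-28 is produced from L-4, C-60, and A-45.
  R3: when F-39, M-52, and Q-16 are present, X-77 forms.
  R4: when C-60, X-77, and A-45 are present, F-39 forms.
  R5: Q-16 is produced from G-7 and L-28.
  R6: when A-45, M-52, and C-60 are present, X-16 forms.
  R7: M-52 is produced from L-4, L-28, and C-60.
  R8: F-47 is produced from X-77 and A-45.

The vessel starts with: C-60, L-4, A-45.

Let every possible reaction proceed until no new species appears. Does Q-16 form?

L-4, C-60, and A-45 present → L-28 forms (R2).
L-4, L-28, and C-60 present → M-52 forms (R7).
L-4, M-52, and L-28 present → G-7 forms (R1).
G-7 and L-28 present → Q-16 forms (R5).

Yes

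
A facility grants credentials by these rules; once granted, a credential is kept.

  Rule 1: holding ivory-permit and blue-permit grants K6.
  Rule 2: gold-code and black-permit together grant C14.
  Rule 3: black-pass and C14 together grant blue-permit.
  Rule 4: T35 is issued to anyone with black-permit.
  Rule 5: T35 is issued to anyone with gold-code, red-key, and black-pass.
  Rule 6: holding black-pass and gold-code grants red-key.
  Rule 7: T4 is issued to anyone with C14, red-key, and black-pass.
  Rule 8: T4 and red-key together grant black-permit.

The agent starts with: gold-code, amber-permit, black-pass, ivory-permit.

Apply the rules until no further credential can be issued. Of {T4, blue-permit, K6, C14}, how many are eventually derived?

T4 would need C14, red-key, and black-pass (Rule 7), but C14 is never granted.
blue-permit would need black-pass and C14 (Rule 3), but C14 is never granted.
K6 would need ivory-permit and blue-permit (Rule 1), but blue-permit is never granted.
C14 would need gold-code and black-permit (Rule 2), but black-permit is never granted.
None of the 4 are reached.

0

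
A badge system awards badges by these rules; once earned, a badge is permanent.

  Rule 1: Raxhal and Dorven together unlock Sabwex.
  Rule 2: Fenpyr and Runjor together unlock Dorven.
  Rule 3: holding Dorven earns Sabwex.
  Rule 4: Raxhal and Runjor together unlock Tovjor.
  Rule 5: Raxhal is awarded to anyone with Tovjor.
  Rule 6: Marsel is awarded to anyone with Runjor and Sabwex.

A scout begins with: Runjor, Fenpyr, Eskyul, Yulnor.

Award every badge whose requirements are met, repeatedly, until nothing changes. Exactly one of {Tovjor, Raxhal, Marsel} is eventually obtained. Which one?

Marsel

With Fenpyr and Runjor, Dorven is earned (Rule 2).
With Dorven, Sabwex is earned (Rule 3).
With Runjor and Sabwex, Marsel is earned (Rule 6).
Tovjor would need Raxhal and Runjor (Rule 4), but Raxhal is never earned. Raxhal would need Tovjor (Rule 5), but Tovjor is never earned.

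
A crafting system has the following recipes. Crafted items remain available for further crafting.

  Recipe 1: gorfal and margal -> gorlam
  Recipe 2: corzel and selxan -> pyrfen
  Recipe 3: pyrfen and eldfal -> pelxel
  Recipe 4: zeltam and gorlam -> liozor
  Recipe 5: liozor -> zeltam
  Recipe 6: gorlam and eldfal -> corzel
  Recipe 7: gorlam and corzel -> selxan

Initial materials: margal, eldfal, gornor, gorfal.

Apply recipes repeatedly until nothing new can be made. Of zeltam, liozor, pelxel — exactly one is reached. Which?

pelxel

Using Recipe 1, gorfal and margal make gorlam.
Using Recipe 6, gorlam and eldfal make corzel.
Using Recipe 7, gorlam and corzel make selxan.
Using Recipe 2, corzel and selxan make pyrfen.
Using Recipe 3, pyrfen and eldfal make pelxel.
zeltam would need liozor (Recipe 5), but liozor is never obtained. liozor would need zeltam and gorlam (Recipe 4), but zeltam is never obtained.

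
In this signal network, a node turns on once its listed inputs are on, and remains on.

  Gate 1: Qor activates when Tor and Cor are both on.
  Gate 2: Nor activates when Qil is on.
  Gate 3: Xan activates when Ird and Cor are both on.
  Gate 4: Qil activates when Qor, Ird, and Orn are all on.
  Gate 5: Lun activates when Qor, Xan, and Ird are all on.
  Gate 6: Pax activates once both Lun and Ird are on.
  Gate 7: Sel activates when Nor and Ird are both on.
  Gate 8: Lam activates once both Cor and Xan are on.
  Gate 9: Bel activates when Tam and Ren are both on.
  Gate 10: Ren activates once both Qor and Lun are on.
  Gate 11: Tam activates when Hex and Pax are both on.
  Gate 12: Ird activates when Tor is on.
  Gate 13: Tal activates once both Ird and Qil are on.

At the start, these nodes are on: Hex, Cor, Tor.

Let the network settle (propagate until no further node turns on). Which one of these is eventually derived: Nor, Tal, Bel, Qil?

Bel

Tor and Cor are on, so Qor activates (Gate 1).
Gate 12: Tor on → Ird on.
Ird and Cor are on, so Xan activates (Gate 3).
Qor, Xan, and Ird are on, so Lun activates (Gate 5).
Gate 10: Qor and Lun on → Ren on.
Gate 6: Lun and Ird on → Pax on.
Gate 11: Hex and Pax on → Tam on.
Tam and Ren are on, so Bel activates (Gate 9).
Qil would need Qor, Ird, and Orn (Gate 4), but Orn never turns on. Tal would need Ird and Qil (Gate 13), but Qil never turns on. Nor would need Qil (Gate 2), but Qil never turns on.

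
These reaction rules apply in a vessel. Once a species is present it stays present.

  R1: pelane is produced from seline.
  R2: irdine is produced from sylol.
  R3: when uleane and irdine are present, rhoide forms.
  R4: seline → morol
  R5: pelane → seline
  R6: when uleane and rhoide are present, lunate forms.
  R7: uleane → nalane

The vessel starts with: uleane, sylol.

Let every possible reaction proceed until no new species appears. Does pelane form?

No

pelane would need seline (R1), but seline never forms.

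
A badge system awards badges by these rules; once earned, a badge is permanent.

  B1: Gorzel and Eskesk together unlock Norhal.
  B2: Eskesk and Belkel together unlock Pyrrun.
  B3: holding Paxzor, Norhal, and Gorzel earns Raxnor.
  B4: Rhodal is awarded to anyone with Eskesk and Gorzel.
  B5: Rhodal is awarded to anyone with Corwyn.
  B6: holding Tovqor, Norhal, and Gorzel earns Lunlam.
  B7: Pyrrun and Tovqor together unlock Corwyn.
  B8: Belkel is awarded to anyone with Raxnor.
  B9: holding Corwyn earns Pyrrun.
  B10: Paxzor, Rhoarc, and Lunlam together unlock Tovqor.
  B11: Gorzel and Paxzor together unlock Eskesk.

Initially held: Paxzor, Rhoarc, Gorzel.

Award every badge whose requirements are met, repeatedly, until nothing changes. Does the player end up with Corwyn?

No

Corwyn would need Pyrrun and Tovqor (B7), but Tovqor is never earned.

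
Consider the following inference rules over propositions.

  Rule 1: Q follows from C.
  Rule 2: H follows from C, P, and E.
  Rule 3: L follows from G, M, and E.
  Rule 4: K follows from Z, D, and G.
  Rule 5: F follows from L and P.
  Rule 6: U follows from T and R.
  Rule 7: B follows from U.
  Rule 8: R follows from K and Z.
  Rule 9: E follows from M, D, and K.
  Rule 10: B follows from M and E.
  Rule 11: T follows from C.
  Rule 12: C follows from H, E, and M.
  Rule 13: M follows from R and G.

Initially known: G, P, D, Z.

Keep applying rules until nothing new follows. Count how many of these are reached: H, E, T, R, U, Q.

2

Z, D, and G hold, so K follows (Rule 4).
K and Z hold, so R follows (Rule 8).
R and G hold, so M follows (Rule 13).
From M, D, and K, Rule 9 gives E.
H would need C, P, and E (Rule 2), but C is never established.
E: reached.
T would need C (Rule 11), but C is never established.
R: reached.
U would need T and R (Rule 6), but T is never established.
Q would need C (Rule 1), but C is never established.
Reached: E and R — 2 of the 6.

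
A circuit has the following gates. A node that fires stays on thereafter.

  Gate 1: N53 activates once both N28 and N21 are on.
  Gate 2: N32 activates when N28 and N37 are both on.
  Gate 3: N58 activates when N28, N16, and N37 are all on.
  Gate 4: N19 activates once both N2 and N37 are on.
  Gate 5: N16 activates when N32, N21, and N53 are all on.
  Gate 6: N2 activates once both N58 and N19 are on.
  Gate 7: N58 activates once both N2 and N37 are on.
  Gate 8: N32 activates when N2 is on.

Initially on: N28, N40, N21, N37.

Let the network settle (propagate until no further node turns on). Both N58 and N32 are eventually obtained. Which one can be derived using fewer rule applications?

N32

N32: N28 and N37 are on, so N32 activates (Gate 2). [1 rule application]
N58: Gate 1: N28 and N21 on → N53 on. Gate 2: N28 and N37 on → N32 on. Gate 5: N32, N21, and N53 on → N16 on. N28, N16, and N37 are on, so N58 activates (Gate 3). [4 rule applications]
N32 needs fewer.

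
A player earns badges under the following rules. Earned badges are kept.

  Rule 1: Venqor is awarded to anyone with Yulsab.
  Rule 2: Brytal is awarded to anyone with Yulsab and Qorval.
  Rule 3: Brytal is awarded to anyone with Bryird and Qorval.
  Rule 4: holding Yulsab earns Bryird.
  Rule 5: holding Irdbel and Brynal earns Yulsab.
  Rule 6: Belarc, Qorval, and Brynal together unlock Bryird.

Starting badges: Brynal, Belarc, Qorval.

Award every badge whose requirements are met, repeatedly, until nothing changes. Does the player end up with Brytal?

With Belarc, Qorval, and Brynal, Bryird is earned (Rule 6).
With Bryird and Qorval, Brytal is earned (Rule 3).

Yes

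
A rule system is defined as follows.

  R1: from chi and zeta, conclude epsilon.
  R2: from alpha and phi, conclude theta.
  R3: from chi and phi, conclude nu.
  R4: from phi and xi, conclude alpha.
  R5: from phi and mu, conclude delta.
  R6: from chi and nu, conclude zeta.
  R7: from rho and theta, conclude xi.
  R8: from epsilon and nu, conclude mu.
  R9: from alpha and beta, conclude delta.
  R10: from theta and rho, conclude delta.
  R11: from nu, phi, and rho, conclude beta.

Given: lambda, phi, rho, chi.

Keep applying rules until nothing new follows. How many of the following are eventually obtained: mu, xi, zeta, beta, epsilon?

From chi and phi, R3 gives nu.
nu, phi, and rho hold, so beta follows (R11).
From chi and nu, R6 gives zeta.
chi and zeta hold, so epsilon follows (R1).
From epsilon and nu, R8 gives mu.
mu: reached.
xi would need rho and theta (R7), but theta is never established.
zeta: reached.
beta: reached.
epsilon: reached.
Reached: mu, zeta, beta, and epsilon — 4 of the 5.

4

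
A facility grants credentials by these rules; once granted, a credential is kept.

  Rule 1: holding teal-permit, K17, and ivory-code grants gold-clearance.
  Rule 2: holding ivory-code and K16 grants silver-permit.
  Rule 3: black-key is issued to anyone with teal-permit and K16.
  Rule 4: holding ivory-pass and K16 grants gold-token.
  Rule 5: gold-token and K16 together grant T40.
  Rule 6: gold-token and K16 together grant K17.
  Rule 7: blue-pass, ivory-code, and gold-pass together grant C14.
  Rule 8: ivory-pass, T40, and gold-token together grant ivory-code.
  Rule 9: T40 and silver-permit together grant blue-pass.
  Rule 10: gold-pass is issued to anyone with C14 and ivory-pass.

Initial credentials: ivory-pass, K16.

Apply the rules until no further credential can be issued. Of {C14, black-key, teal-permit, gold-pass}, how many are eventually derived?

C14 would need blue-pass, ivory-code, and gold-pass (Rule 7), but gold-pass is never granted.
black-key would need teal-permit and K16 (Rule 3), but teal-permit is never granted.
No rule produces teal-permit, and it is not given.
gold-pass would need C14 and ivory-pass (Rule 10), but C14 is never granted.
None of the 4 are reached.

0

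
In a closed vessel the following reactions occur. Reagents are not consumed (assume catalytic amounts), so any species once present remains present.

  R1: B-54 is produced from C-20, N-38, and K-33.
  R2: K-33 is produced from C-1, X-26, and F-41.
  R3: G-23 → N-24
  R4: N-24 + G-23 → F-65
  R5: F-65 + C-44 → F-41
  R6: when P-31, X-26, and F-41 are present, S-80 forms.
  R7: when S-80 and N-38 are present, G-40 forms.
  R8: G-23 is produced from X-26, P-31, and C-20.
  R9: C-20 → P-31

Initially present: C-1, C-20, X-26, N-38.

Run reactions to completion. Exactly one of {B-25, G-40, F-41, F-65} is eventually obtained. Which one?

F-65

C-20 present → P-31 forms (R9).
X-26, P-31, and C-20 present → G-23 forms (R8).
G-23 present → N-24 forms (R3).
N-24 and G-23 present → F-65 forms (R4).
G-40 would need S-80 and N-38 (R7), but S-80 never forms. No rule produces B-25, and it is not given. F-41 would need F-65 and C-44 (R5), but C-44 never forms.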